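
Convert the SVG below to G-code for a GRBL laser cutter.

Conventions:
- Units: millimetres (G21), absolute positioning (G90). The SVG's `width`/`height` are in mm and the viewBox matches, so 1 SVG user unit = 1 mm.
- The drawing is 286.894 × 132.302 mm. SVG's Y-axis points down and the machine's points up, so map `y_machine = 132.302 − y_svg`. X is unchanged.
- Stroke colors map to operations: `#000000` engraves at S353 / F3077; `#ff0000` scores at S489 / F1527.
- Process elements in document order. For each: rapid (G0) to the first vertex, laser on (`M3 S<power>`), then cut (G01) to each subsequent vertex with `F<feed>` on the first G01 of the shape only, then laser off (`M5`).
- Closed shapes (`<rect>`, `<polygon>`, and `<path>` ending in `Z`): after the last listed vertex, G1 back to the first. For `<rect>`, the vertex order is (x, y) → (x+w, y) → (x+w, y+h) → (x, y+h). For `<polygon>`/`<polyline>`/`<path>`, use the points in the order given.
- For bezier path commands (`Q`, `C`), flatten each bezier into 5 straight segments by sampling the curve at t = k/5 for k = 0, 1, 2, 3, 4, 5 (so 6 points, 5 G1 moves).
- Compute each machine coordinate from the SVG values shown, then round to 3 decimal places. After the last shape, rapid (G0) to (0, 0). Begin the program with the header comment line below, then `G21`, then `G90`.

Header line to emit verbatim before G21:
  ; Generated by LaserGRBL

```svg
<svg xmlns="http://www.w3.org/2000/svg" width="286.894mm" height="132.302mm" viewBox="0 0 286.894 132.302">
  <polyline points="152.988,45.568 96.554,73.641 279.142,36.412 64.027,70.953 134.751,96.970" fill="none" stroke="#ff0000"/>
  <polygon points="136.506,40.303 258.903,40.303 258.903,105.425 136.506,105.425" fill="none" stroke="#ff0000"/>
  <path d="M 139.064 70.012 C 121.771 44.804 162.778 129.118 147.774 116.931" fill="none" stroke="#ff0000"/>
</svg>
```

; Generated by LaserGRBL
G21
G90
G0 X152.988 Y86.734
M3 S489
G01 X96.554 Y58.661 F1527
G01 X279.142 Y95.890
G01 X64.027 Y61.349
G01 X134.751 Y35.332
M5
G0 X136.506 Y91.999
M3 S489
G01 X258.903 Y91.999 F1527
G01 X258.903 Y26.877
G01 X136.506 Y26.877
G01 X136.506 Y91.999
M5
G0 X139.064 Y62.290
M3 S489
G01 X134.770 Y65.920 F1527
G01 X138.980 Y53.155
G01 X146.209 Y33.882
G01 X150.970 Y17.991
G01 X147.774 Y15.371
M5
G0 X0.000 Y0.000

viewBox `0 0 286.894 132.302` with mm width/height → 1 unit = 1 mm. Flip: y_m = 132.302 − y_svg.

**Shape 1** — `<polyline>` open polyline, stroke `#ff0000` → score (S489, F1527). Machine vertices: (152.988,86.734) → (96.554,58.661) → (279.142,95.890) → (64.027,61.349) → (134.751,35.332). Open path.

**Shape 2** — `<polygon>` rectangle, stroke `#ff0000` → score (S489, F1527). Machine vertices: (136.506,91.999) → (258.903,91.999) → (258.903,26.877) → (136.506,26.877) → (136.506,91.999). Closed: final G1 returns to the first vertex.

**Shape 3** — `<path>` cubic bezier, stroke `#ff0000` → score (S489, F1527). Control points (SVG): P0=(139.064,70.012), P1=(121.771,44.804), P2=(162.778,129.118), P3=(147.774,116.931); sampled at t=k/5. Machine vertices: (139.064,62.290) → (134.770,65.920) → (138.980,53.155) → (146.209,33.882) → (150.970,17.991) → (147.774,15.371). Open path.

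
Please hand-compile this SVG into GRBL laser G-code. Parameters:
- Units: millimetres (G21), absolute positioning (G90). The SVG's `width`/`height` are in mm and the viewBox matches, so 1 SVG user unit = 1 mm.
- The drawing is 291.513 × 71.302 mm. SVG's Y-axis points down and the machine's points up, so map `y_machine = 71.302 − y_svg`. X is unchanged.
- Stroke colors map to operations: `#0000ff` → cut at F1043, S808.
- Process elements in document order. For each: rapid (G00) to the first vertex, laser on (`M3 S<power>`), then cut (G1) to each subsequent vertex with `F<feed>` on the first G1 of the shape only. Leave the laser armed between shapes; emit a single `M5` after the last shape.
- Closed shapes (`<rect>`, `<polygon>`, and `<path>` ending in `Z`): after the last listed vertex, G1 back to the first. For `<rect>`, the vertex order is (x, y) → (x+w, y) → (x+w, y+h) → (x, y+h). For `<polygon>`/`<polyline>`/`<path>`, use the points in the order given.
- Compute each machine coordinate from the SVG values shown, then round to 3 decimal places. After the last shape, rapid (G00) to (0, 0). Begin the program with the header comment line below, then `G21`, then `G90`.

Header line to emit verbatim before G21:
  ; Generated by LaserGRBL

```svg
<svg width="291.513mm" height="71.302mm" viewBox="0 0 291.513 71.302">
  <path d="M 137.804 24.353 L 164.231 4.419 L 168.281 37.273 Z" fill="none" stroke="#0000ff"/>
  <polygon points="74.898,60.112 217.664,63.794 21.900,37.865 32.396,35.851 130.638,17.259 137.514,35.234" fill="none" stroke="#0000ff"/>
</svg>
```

1 u = 1 mm; y_m = 71.302 − y.

[1] `<path>` regular polygon, #0000ff→cut S808 F1043: (137.804,46.949) → (164.231,66.883) → (168.281,34.029) → (137.804,46.949) (closed)

[2] `<polygon>` closed polygon, #0000ff→cut S808 F1043: (74.898,11.190) → (217.664,7.508) → (21.900,33.437) → (32.396,35.451) → (130.638,54.043) → (137.514,36.068) → (74.898,11.190) (closed)

; Generated by LaserGRBL
G21
G90
G00 X137.804 Y46.949
M3 S808
G1 X164.231 Y66.883 F1043
G1 X168.281 Y34.029
G1 X137.804 Y46.949
G00 X74.898 Y11.190
M3 S808
G1 X217.664 Y7.508 F1043
G1 X21.900 Y33.437
G1 X32.396 Y35.451
G1 X130.638 Y54.043
G1 X137.514 Y36.068
G1 X74.898 Y11.190
M5
G00 X0.000 Y0.000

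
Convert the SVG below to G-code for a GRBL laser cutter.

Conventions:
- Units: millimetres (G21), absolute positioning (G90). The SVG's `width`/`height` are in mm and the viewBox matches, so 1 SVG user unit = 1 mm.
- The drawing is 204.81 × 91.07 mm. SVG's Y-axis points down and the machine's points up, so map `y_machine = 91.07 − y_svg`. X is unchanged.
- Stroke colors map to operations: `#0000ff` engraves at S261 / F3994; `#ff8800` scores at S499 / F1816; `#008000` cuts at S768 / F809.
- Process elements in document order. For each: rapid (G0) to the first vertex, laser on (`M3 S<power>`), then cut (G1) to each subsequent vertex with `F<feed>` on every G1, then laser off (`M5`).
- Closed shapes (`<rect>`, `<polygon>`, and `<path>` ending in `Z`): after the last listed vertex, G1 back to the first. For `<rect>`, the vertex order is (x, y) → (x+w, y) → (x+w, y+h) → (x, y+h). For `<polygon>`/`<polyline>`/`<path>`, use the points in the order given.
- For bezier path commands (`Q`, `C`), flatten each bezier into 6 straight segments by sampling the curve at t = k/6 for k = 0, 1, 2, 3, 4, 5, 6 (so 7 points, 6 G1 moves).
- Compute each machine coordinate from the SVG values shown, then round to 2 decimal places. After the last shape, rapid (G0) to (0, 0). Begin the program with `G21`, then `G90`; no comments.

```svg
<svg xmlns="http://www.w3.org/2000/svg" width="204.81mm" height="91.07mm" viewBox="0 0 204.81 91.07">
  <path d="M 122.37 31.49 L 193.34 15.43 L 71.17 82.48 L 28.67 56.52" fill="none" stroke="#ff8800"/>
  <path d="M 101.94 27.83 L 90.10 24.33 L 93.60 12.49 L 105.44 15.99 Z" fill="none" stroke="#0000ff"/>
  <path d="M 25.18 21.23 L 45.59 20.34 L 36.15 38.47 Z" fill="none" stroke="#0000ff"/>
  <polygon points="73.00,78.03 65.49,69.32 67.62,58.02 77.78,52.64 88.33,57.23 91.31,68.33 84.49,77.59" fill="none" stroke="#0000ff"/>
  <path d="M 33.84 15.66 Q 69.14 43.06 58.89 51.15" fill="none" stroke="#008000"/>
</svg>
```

viewBox `0 0 204.81 91.07` with mm width/height → 1 unit = 1 mm. Flip: y_m = 91.07 − y_svg.

**Shape 1** — `<path>` open polyline, stroke `#ff8800` → score (S499, F1816). Machine vertices: (122.37,59.58) → (193.34,75.64) → (71.17,8.59) → (28.67,34.55). Open path.

**Shape 2** — `<path>` regular polygon, stroke `#0000ff` → engrave (S261, F3994). Machine vertices: (101.94,63.24) → (90.10,66.74) → (93.60,78.58) → (105.44,75.08) → (101.94,63.24). Closed: final G1 returns to the first vertex.

**Shape 3** — `<path>` regular polygon, stroke `#0000ff` → engrave (S261, F3994). Machine vertices: (25.18,69.84) → (45.59,70.73) → (36.15,52.60) → (25.18,69.84). Closed: final G1 returns to the first vertex.

**Shape 4** — `<polygon>` regular polygon, stroke `#0000ff` → engrave (S261, F3994). Machine vertices: (73.00,13.04) → (65.49,21.75) → (67.62,33.05) → (77.78,38.43) → (88.33,33.84) → (91.31,22.74) → (84.49,13.48) → (73.00,13.04). Closed: final G1 returns to the first vertex.

**Shape 5** — `<path>` quadratic bezier, stroke `#008000` → cut (S768, F809). Control points (SVG): P0=(33.84,15.66), P1=(69.14,43.06), P2=(58.89,51.15); sampled at t=k/6. Machine vertices: (33.84,75.41) → (44.34,66.81) → (52.31,59.29) → (57.75,52.84) → (60.66,47.46) → (61.04,43.15) → (58.89,39.92). Open path.

G21
G90
G0 X122.37 Y59.58
M3 S499
G1 X193.34 Y75.64 F1816
G1 X71.17 Y8.59 F1816
G1 X28.67 Y34.55 F1816
M5
G0 X101.94 Y63.24
M3 S261
G1 X90.10 Y66.74 F3994
G1 X93.60 Y78.58 F3994
G1 X105.44 Y75.08 F3994
G1 X101.94 Y63.24 F3994
M5
G0 X25.18 Y69.84
M3 S261
G1 X45.59 Y70.73 F3994
G1 X36.15 Y52.60 F3994
G1 X25.18 Y69.84 F3994
M5
G0 X73.00 Y13.04
M3 S261
G1 X65.49 Y21.75 F3994
G1 X67.62 Y33.05 F3994
G1 X77.78 Y38.43 F3994
G1 X88.33 Y33.84 F3994
G1 X91.31 Y22.74 F3994
G1 X84.49 Y13.48 F3994
G1 X73.00 Y13.04 F3994
M5
G0 X33.84 Y75.41
M3 S768
G1 X44.34 Y66.81 F809
G1 X52.31 Y59.29 F809
G1 X57.75 Y52.84 F809
G1 X60.66 Y47.46 F809
G1 X61.04 Y43.15 F809
G1 X58.89 Y39.92 F809
M5
G0 X0.00 Y0.00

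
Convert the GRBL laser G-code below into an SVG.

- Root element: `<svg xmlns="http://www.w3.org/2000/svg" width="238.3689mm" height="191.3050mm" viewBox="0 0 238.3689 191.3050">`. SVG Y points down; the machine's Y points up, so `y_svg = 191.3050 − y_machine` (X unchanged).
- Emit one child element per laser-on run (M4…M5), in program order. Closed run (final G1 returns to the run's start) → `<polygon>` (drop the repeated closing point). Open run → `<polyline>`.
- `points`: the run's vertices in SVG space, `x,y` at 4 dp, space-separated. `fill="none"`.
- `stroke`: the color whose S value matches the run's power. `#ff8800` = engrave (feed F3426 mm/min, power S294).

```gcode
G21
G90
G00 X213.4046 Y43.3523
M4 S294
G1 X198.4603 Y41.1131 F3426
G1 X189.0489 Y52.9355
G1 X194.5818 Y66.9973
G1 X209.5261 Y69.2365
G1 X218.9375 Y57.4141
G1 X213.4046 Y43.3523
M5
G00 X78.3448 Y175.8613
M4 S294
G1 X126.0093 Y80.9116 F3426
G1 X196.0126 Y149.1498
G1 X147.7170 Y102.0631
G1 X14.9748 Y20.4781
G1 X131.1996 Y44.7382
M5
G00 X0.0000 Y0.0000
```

<svg xmlns="http://www.w3.org/2000/svg" width="238.3689mm" height="191.3050mm" viewBox="0 0 238.3689 191.3050">
  <polygon points="213.4046,147.9527 198.4603,150.1919 189.0489,138.3695 194.5818,124.3077 209.5261,122.0685 218.9375,133.8909" fill="none" stroke="#ff8800"/>
  <polyline points="78.3448,15.4437 126.0093,110.3934 196.0126,42.1552 147.7170,89.2419 14.9748,170.8269 131.1996,146.5668" fill="none" stroke="#ff8800"/>
</svg>

Each laser-on run becomes one SVG element. Flip Y back into SVG space with y_svg = 191.3050 − y_machine. Every run uses S294, so all elements get stroke `#ff8800` (engrave).

Run 1: The run returns to its start, so emit a `<polygon>` with points (Y-flipped): 213.4046,147.9527 198.4603,150.1919 189.0489,138.3695 194.5818,124.3077 209.5261,122.0685 218.9375,133.8909.

Run 2: The run is open, so emit a `<polyline>` with points (Y-flipped): 78.3448,15.4437 126.0093,110.3934 196.0126,42.1552 147.7170,89.2419 14.9748,170.8269 131.1996,146.5668.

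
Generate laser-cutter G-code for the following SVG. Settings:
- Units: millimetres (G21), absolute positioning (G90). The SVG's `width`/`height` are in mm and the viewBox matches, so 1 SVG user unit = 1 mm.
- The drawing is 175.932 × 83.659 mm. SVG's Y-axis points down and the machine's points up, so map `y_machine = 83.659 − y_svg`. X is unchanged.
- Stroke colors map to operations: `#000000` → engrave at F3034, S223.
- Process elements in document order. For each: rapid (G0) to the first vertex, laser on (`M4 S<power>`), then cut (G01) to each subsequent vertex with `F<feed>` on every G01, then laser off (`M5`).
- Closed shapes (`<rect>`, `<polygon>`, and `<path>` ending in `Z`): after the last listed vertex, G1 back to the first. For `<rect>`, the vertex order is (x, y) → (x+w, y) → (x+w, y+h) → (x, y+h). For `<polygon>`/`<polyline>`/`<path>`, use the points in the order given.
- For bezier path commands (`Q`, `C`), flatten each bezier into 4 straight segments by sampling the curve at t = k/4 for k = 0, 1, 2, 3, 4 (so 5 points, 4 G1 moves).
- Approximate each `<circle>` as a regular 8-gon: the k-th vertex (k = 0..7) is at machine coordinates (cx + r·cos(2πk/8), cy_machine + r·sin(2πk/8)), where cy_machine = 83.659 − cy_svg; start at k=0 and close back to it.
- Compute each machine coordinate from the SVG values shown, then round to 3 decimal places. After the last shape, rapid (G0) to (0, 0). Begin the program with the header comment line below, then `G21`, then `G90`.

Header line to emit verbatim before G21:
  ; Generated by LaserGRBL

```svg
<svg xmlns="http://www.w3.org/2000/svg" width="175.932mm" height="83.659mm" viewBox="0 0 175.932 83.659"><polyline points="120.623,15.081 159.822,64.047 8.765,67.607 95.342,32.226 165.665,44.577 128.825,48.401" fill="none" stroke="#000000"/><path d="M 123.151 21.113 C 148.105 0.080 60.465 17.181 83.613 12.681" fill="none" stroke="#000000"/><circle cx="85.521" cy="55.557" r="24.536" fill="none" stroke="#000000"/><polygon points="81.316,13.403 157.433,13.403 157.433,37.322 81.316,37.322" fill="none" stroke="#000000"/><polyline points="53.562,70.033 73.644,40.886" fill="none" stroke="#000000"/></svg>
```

; Generated by LaserGRBL
G21
G90
G0 X120.623 Y68.578
M4 S223
G01 X159.822 Y19.612 F3034
G01 X8.765 Y16.052 F3034
G01 X95.342 Y51.433 F3034
G01 X165.665 Y39.082 F3034
G01 X128.825 Y35.258 F3034
M5
G0 X123.151 Y62.546
M4 S223
G01 X124.245 Y72.104 F3034
G01 X104.059 Y72.962 F3034
G01 X83.534 Y70.720 F3034
G01 X83.613 Y70.978 F3034
M5
G0 X110.057 Y28.102
M4 S223
G01 X102.871 Y45.452 F3034
G01 X85.521 Y52.638 F3034
G01 X68.171 Y45.452 F3034
G01 X60.985 Y28.102 F3034
G01 X68.171 Y10.752 F3034
G01 X85.521 Y3.566 F3034
G01 X102.871 Y10.752 F3034
G01 X110.057 Y28.102 F3034
M5
G0 X81.316 Y70.256
M4 S223
G01 X157.433 Y70.256 F3034
G01 X157.433 Y46.337 F3034
G01 X81.316 Y46.337 F3034
G01 X81.316 Y70.256 F3034
M5
G0 X53.562 Y13.626
M4 S223
G01 X73.644 Y42.773 F3034
M5
G0 X0.000 Y0.000

Since the viewBox matches the mm dimensions, user units are millimetres directly. The only transform is the Y-flip y_m = 83.659 − y_svg.

Shape 1 is a open polyline drawn with `<polyline>`. Its stroke #000000 means engrave at S223, F3034. After flipping Y the toolpath is (120.623,68.578) → (159.822,19.612) → (8.765,16.052) → (95.342,51.433) → (165.665,39.082) → (128.825,35.258).

Shape 2 is a cubic bezier drawn with `<path>`. Its stroke #000000 means engrave at S223, F3034. After flipping Y the toolpath is (123.151,62.546) → (124.245,72.104) → (104.059,72.962) → (83.534,70.720) → (83.613,70.978).

Shape 3 is a circle drawn with `<circle>`. Its stroke #000000 means engrave at S223, F3034. After flipping Y the toolpath is (110.057,28.102) → (102.871,45.452) → (85.521,52.638) → (68.171,45.452) → (60.985,28.102) → (68.171,10.752) → (85.521,3.566) → (102.871,10.752) → (110.057,28.102), returning to the start.

Shape 4 is a rectangle drawn with `<polygon>`. Its stroke #000000 means engrave at S223, F3034. After flipping Y the toolpath is (81.316,70.256) → (157.433,70.256) → (157.433,46.337) → (81.316,46.337) → (81.316,70.256), returning to the start.

Shape 5 is a line segment drawn with `<polyline>`. Its stroke #000000 means engrave at S223, F3034. After flipping Y the toolpath is (53.562,13.626) → (73.644,42.773).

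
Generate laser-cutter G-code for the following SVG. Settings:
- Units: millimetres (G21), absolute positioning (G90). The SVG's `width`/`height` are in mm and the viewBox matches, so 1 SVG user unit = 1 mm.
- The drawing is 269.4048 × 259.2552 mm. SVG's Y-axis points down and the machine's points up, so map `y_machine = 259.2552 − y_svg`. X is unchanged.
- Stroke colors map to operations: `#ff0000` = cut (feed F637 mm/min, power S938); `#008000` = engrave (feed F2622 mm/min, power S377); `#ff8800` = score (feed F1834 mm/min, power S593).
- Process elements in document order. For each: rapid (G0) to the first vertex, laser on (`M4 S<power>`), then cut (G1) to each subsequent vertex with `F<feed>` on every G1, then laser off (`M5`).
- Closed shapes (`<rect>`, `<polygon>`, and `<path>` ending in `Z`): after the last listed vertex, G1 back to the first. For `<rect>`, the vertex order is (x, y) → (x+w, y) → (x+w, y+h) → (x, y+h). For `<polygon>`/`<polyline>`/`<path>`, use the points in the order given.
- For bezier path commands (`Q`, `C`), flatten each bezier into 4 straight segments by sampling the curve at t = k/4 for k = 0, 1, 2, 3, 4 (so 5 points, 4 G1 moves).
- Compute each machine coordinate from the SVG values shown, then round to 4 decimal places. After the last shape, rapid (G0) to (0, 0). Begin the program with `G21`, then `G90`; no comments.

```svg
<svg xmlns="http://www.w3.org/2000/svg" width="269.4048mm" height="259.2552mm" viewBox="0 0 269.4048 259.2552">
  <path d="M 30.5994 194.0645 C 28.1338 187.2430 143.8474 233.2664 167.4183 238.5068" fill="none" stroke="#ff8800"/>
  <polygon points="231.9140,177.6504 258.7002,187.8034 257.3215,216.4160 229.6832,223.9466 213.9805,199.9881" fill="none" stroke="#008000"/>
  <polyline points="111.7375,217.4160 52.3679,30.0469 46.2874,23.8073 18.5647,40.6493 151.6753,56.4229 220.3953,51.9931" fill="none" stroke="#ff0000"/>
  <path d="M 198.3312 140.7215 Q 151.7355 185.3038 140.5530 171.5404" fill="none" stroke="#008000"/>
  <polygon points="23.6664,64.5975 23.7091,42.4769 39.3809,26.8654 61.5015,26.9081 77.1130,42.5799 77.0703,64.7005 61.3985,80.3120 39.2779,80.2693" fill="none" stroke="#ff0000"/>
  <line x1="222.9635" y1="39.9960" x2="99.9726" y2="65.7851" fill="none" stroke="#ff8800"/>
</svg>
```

G21
G90
G0 X30.5994 Y65.1907
M4 S593
G1 X47.6225 Y61.8613 F1834
G1 X89.2452 Y47.4928 F1834
G1 X135.7496 Y30.8626 F1834
G1 X167.4183 Y20.7484 F1834
M5
G0 X231.9140 Y81.6048
M4 S377
G1 X258.7002 Y71.4518 F2622
G1 X257.3215 Y42.8392 F2622
G1 X229.6832 Y35.3086 F2622
G1 X213.9805 Y59.2671 F2622
G1 X231.9140 Y81.6048 F2622
M5
G0 X111.7375 Y41.8392
M4 S938
G1 X52.3679 Y229.2083 F637
G1 X46.2874 Y235.4479 F637
G1 X18.5647 Y218.6059 F637
G1 X151.6753 Y202.8323 F637
G1 X220.3953 Y207.2621 F637
M5
G0 X198.3312 Y118.5337
M4 S377
G1 X177.2467 Y99.8892 F2622
G1 X160.5888 Y88.5378 F2622
G1 X148.3576 Y84.4797 F2622
G1 X140.5530 Y87.7148 F2622
M5
G0 X23.6664 Y194.6577
M4 S938
G1 X23.7091 Y216.7783 F637
G1 X39.3809 Y232.3898 F637
G1 X61.5015 Y232.3471 F637
G1 X77.1130 Y216.6753 F637
G1 X77.0703 Y194.5547 F637
G1 X61.3985 Y178.9432 F637
G1 X39.2779 Y178.9859 F637
G1 X23.6664 Y194.6577 F637
M5
G0 X222.9635 Y219.2592
M4 S593
G1 X99.9726 Y193.4701 F1834
M5
G0 X0.0000 Y0.0000

1 u = 1 mm; y_m = 259.2552 − y.

[1] `<path>` cubic bezier, #ff8800→score S593 F1834: (30.5994,65.1907) → (47.6225,61.8613) → (89.2452,47.4928) → (135.7496,30.8626) → (167.4183,20.7484)

[2] `<polygon>` regular polygon, #008000→engrave S377 F2622: (231.9140,81.6048) → (258.7002,71.4518) → (257.3215,42.8392) → (229.6832,35.3086) → (213.9805,59.2671) → (231.9140,81.6048) (closed)

[3] `<polyline>` open polyline, #ff0000→cut S938 F637: (111.7375,41.8392) → (52.3679,229.2083) → (46.2874,235.4479) → (18.5647,218.6059) → (151.6753,202.8323) → (220.3953,207.2621)

[4] `<path>` quadratic bezier, #008000→engrave S377 F2622: (198.3312,118.5337) → (177.2467,99.8892) → (160.5888,88.5378) → (148.3576,84.4797) → (140.5530,87.7148)

[5] `<polygon>` regular polygon, #ff0000→cut S938 F637: (23.6664,194.6577) → (23.7091,216.7783) → (39.3809,232.3898) → (61.5015,232.3471) → (77.1130,216.6753) → (77.0703,194.5547) → (61.3985,178.9432) → (39.2779,178.9859) → (23.6664,194.6577) (closed)

[6] `<line>` line segment, #ff8800→score S593 F1834: (222.9635,219.2592) → (99.9726,193.4701)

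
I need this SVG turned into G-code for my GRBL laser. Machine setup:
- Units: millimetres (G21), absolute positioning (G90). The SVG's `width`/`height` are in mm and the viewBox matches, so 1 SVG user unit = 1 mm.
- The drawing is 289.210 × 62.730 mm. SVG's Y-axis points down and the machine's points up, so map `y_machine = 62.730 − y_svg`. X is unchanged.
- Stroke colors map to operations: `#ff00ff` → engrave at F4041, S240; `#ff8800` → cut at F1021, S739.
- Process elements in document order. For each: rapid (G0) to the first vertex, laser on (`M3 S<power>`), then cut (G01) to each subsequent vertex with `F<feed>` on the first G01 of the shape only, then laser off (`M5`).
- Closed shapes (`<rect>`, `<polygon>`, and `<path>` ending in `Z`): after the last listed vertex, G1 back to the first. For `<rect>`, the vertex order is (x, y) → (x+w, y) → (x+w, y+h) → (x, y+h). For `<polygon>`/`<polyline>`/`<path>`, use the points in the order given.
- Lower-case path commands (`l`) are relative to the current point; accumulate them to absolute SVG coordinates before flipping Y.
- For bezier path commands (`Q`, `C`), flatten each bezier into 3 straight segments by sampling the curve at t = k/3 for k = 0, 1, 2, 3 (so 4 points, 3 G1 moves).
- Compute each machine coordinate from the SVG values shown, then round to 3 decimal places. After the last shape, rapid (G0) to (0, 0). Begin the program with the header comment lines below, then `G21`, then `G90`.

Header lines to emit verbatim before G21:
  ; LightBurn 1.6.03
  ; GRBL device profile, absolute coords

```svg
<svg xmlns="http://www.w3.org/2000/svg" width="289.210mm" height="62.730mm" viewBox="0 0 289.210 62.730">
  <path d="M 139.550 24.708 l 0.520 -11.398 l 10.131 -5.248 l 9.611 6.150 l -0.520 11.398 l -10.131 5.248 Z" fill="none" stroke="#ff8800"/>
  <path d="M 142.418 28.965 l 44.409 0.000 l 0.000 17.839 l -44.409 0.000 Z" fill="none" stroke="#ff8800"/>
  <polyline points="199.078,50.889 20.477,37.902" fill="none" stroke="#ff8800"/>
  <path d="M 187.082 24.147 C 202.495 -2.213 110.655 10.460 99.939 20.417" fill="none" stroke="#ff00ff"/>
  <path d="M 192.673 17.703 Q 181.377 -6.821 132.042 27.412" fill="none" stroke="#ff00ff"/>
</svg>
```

Since the viewBox matches the mm dimensions, user units are millimetres directly. The only transform is the Y-flip y_m = 62.730 − y_svg.

Shape 1 is a regular polygon drawn with `<path>`. Its stroke #ff8800 means cut at S739, F1021. After flipping Y the toolpath is (139.550,38.022) → (140.070,49.420) → (150.201,54.668) → (159.812,48.518) → (159.292,37.120) → (149.161,31.872) → (139.550,38.022), returning to the start.

Shape 2 is a rectangle drawn with `<path>`. Its stroke #ff8800 means cut at S739, F1021. After flipping Y the toolpath is (142.418,33.765) → (186.827,33.765) → (186.827,15.926) → (142.418,15.926) → (142.418,33.765), returning to the start.

Shape 3 is a line segment drawn with `<polyline>`. Its stroke #ff8800 means cut at S739, F1021. After flipping Y the toolpath is (199.078,11.841) → (20.477,24.828).

Shape 4 is a cubic bezier drawn with `<path>`. Its stroke #ff00ff means engrave at S240, F4041. After flipping Y the toolpath is (187.082,38.583) → (173.721,53.478) → (130.719,51.629) → (99.939,42.313).

Shape 5 is a quadratic bezier drawn with `<path>`. Its stroke #ff00ff means engrave at S240, F4041. After flipping Y the toolpath is (192.673,45.027) → (180.916,54.848) → (160.705,51.611) → (132.042,35.318).

; LightBurn 1.6.03
; GRBL device profile, absolute coords
G21
G90
G0 X139.550 Y38.022
M3 S739
G01 X140.070 Y49.420 F1021
G01 X150.201 Y54.668
G01 X159.812 Y48.518
G01 X159.292 Y37.120
G01 X149.161 Y31.872
G01 X139.550 Y38.022
M5
G0 X142.418 Y33.765
M3 S739
G01 X186.827 Y33.765 F1021
G01 X186.827 Y15.926
G01 X142.418 Y15.926
G01 X142.418 Y33.765
M5
G0 X199.078 Y11.841
M3 S739
G01 X20.477 Y24.828 F1021
M5
G0 X187.082 Y38.583
M3 S240
G01 X173.721 Y53.478 F4041
G01 X130.719 Y51.629
G01 X99.939 Y42.313
M5
G0 X192.673 Y45.027
M3 S240
G01 X180.916 Y54.848 F4041
G01 X160.705 Y51.611
G01 X132.042 Y35.318
M5
G0 X0.000 Y0.000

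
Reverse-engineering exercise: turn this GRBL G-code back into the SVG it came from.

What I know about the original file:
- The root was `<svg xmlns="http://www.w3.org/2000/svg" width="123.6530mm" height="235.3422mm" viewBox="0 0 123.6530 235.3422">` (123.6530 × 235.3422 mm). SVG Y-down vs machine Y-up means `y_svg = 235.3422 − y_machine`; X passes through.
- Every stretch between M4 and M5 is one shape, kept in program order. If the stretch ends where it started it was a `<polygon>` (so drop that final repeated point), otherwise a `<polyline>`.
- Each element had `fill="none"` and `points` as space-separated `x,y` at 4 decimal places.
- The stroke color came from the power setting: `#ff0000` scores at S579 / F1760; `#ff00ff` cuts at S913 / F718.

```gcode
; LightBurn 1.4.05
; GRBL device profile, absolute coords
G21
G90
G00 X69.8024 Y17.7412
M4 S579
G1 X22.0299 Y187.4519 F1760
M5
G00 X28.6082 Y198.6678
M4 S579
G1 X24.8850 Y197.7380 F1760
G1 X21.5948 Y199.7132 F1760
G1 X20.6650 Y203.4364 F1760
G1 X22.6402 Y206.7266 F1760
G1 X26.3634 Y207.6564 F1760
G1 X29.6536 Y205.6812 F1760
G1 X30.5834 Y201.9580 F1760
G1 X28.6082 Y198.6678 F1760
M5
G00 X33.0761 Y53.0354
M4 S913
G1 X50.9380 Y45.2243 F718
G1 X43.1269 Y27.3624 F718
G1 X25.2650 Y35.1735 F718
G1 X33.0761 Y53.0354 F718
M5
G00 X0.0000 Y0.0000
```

<svg xmlns="http://www.w3.org/2000/svg" width="123.6530mm" height="235.3422mm" viewBox="0 0 123.6530 235.3422">
  <polyline points="69.8024,217.6010 22.0299,47.8903" fill="none" stroke="#ff0000"/>
  <polygon points="28.6082,36.6744 24.8850,37.6042 21.5948,35.6290 20.6650,31.9058 22.6402,28.6156 26.3634,27.6858 29.6536,29.6610 30.5834,33.3842" fill="none" stroke="#ff0000"/>
  <polygon points="33.0761,182.3068 50.9380,190.1179 43.1269,207.9798 25.2650,200.1687" fill="none" stroke="#ff00ff"/>
</svg>

Machine Y-up, SVG Y-down with viewBox height 235.3422, so y_svg = 235.3422 − y_machine; X carries over.

Run 1: the run's S579 means `#ff0000` (score). The run is open, so emit a `<polyline>` with points (Y-flipped): 69.8024,217.6010 22.0299,47.8903.

Run 2: S579 ⇒ score layer `#ff0000`. The run returns to its start, so emit a `<polygon>` with points (Y-flipped): 28.6082,36.6744 24.8850,37.6042 21.5948,35.6290 20.6650,31.9058 22.6402,28.6156 26.3634,27.6858 29.6536,29.6610 30.5834,33.3842.

Run 3: S913 ⇒ cut layer `#ff00ff`. The run returns to its start, so emit a `<polygon>` with points (Y-flipped): 33.0761,182.3068 50.9380,190.1179 43.1269,207.9798 25.2650,200.1687.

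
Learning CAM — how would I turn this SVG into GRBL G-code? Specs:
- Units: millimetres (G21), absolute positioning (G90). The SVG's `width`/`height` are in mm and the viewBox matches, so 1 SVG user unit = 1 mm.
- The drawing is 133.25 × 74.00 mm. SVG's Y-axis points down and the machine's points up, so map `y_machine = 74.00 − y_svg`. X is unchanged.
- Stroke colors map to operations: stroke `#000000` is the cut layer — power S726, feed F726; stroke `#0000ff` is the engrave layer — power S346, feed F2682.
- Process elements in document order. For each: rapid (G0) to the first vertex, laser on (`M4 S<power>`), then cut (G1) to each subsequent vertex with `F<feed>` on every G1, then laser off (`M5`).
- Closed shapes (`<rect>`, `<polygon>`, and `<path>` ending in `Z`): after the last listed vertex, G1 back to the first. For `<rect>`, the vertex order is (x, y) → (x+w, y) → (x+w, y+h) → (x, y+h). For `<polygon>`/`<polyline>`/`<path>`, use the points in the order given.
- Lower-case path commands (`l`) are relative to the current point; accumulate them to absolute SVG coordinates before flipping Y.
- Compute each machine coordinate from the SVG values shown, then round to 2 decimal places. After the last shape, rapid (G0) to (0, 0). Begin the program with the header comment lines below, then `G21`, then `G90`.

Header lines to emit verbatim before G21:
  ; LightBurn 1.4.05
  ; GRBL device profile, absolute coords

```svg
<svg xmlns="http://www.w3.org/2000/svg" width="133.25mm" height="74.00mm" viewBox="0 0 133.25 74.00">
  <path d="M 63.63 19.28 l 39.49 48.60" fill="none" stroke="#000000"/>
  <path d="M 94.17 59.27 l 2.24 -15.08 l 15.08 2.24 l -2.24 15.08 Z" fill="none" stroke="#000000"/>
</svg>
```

; LightBurn 1.4.05
; GRBL device profile, absolute coords
G21
G90
G0 X63.63 Y54.72
M4 S726
G1 X103.12 Y6.12 F726
M5
G0 X94.17 Y14.73
M4 S726
G1 X96.41 Y29.81 F726
G1 X111.49 Y27.57 F726
G1 X109.25 Y12.49 F726
G1 X94.17 Y14.73 F726
M5
G0 X0.00 Y0.00

1 u = 1 mm; y_m = 74.00 − y.

[1] `<path>` line segment, #000000→cut S726 F726: (63.63,54.72) → (103.12,6.12)

[2] `<path>` regular polygon, #000000→cut S726 F726: (94.17,14.73) → (96.41,29.81) → (111.49,27.57) → (109.25,12.49) → (94.17,14.73) (closed)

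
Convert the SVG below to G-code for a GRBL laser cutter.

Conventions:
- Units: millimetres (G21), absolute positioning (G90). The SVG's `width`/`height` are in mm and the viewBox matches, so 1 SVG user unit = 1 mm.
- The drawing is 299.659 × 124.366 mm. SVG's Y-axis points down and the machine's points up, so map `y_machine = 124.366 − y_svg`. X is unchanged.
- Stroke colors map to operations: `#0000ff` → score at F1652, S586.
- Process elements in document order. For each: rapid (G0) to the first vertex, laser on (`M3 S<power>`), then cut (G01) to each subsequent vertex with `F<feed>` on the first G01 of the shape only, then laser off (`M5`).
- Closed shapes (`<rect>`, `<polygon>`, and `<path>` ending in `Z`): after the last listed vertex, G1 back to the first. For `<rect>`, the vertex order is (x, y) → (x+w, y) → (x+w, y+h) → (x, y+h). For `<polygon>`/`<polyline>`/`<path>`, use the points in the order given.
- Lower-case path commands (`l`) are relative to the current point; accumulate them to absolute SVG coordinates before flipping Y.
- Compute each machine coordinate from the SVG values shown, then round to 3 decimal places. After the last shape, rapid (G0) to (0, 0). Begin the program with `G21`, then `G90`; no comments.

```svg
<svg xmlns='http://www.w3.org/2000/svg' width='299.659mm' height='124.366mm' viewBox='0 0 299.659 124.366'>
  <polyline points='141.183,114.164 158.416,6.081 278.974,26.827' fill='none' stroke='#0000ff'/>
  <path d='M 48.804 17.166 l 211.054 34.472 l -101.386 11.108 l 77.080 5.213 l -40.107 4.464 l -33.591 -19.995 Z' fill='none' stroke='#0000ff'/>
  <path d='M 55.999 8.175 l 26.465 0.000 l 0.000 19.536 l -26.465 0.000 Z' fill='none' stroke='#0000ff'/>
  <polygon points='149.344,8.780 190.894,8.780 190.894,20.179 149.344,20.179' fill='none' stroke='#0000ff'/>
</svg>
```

1 u = 1 mm; y_m = 124.366 − y.

[1] `<polyline>` open polyline, #0000ff→score S586 F1652: (141.183,10.202) → (158.416,118.285) → (278.974,97.539)

[2] `<path>` closed polygon, #0000ff→score S586 F1652: (48.804,107.200) → (259.858,72.728) → (158.472,61.620) → (235.552,56.407) → (195.445,51.943) → (161.854,71.938) → (48.804,107.200) (closed)

[3] `<path>` rectangle, #0000ff→score S586 F1652: (55.999,116.191) → (82.464,116.191) → (82.464,96.655) → (55.999,96.655) → (55.999,116.191) (closed)

[4] `<polygon>` rectangle, #0000ff→score S586 F1652: (149.344,115.586) → (190.894,115.586) → (190.894,104.187) → (149.344,104.187) → (149.344,115.586) (closed)

G21
G90
G0 X141.183 Y10.202
M3 S586
G01 X158.416 Y118.285 F1652
G01 X278.974 Y97.539
M5
G0 X48.804 Y107.200
M3 S586
G01 X259.858 Y72.728 F1652
G01 X158.472 Y61.620
G01 X235.552 Y56.407
G01 X195.445 Y51.943
G01 X161.854 Y71.938
G01 X48.804 Y107.200
M5
G0 X55.999 Y116.191
M3 S586
G01 X82.464 Y116.191 F1652
G01 X82.464 Y96.655
G01 X55.999 Y96.655
G01 X55.999 Y116.191
M5
G0 X149.344 Y115.586
M3 S586
G01 X190.894 Y115.586 F1652
G01 X190.894 Y104.187
G01 X149.344 Y104.187
G01 X149.344 Y115.586
M5
G0 X0.000 Y0.000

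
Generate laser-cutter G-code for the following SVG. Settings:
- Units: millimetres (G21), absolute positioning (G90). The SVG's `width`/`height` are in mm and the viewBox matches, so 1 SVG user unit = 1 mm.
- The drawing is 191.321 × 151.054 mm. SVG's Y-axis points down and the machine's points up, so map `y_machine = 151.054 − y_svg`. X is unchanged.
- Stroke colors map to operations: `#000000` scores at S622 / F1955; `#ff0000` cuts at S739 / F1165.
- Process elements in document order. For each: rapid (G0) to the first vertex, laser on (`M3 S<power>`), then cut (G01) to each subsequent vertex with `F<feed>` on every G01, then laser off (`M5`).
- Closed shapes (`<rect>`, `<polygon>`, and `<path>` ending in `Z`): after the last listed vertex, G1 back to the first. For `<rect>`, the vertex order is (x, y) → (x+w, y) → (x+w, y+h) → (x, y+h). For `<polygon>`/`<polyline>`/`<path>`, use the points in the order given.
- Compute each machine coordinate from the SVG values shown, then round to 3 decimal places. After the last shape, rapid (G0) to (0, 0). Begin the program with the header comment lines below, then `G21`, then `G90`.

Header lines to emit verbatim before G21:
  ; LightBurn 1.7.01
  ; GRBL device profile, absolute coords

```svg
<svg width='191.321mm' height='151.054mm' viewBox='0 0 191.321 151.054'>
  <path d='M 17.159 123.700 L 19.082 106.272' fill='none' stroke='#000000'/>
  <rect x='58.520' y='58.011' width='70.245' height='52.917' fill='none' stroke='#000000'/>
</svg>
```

1 u = 1 mm; y_m = 151.054 − y.

[1] `<path>` line segment, #000000→score S622 F1955: (17.159,27.354) → (19.082,44.782)

[2] `<rect>` rectangle, #000000→score S622 F1955: (58.520,93.043) → (128.765,93.043) → (128.765,40.126) → (58.520,40.126) → (58.520,93.043) (closed)

; LightBurn 1.7.01
; GRBL device profile, absolute coords
G21
G90
G0 X17.159 Y27.354
M3 S622
G01 X19.082 Y44.782 F1955
M5
G0 X58.520 Y93.043
M3 S622
G01 X128.765 Y93.043 F1955
G01 X128.765 Y40.126 F1955
G01 X58.520 Y40.126 F1955
G01 X58.520 Y93.043 F1955
M5
G0 X0.000 Y0.000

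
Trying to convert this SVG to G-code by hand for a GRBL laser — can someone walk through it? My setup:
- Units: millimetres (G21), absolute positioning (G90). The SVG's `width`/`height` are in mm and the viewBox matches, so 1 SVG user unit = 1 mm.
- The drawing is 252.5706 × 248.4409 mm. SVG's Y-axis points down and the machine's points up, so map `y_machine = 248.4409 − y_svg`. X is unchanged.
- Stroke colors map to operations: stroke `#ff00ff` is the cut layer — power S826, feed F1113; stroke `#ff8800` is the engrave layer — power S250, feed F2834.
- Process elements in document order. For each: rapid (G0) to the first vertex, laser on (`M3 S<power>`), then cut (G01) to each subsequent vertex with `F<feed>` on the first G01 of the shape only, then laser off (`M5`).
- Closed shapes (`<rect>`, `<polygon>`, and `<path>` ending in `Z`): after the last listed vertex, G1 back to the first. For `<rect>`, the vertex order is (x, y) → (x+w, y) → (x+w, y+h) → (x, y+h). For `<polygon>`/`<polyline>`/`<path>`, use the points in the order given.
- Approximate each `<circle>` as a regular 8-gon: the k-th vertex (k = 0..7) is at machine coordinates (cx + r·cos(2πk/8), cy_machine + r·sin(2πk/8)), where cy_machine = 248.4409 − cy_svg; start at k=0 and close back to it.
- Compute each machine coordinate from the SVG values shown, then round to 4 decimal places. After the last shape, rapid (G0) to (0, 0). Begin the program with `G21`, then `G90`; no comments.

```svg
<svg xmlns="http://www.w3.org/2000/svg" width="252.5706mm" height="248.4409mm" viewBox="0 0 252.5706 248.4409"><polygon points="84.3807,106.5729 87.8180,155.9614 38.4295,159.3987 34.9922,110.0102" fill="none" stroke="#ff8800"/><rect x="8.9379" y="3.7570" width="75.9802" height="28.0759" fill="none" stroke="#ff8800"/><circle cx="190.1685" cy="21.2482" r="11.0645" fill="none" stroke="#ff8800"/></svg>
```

G21
G90
G0 X84.3807 Y141.8680
M3 S250
G01 X87.8180 Y92.4795 F2834
G01 X38.4295 Y89.0422
G01 X34.9922 Y138.4307
G01 X84.3807 Y141.8680
M5
G0 X8.9379 Y244.6839
M3 S250
G01 X84.9181 Y244.6839 F2834
G01 X84.9181 Y216.6080
G01 X8.9379 Y216.6080
G01 X8.9379 Y244.6839
M5
G0 X201.2330 Y227.1927
M3 S250
G01 X197.9923 Y235.0165 F2834
G01 X190.1685 Y238.2572
G01 X182.3447 Y235.0165
G01 X179.1040 Y227.1927
G01 X182.3447 Y219.3689
G01 X190.1685 Y216.1282
G01 X197.9923 Y219.3689
G01 X201.2330 Y227.1927
M5
G0 X0.0000 Y0.0000

Since the viewBox matches the mm dimensions, user units are millimetres directly. The only transform is the Y-flip y_m = 248.4409 − y_svg.

Shape 1 is a regular polygon drawn with `<polygon>`. Its stroke #ff8800 means engrave at S250, F2834. After flipping Y the toolpath is (84.3807,141.8680) → (87.8180,92.4795) → (38.4295,89.0422) → (34.9922,138.4307) → (84.3807,141.8680), returning to the start.

Shape 2 is a rectangle drawn with `<rect>`. Its stroke #ff8800 means engrave at S250, F2834. After flipping Y the toolpath is (8.9379,244.6839) → (84.9181,244.6839) → (84.9181,216.6080) → (8.9379,216.6080) → (8.9379,244.6839), returning to the start.

Shape 3 is a circle drawn with `<circle>`. Its stroke #ff8800 means engrave at S250, F2834. After flipping Y the toolpath is (201.2330,227.1927) → (197.9923,235.0165) → (190.1685,238.2572) → (182.3447,235.0165) → (179.1040,227.1927) → (182.3447,219.3689) → (190.1685,216.1282) → (197.9923,219.3689) → (201.2330,227.1927), returning to the start.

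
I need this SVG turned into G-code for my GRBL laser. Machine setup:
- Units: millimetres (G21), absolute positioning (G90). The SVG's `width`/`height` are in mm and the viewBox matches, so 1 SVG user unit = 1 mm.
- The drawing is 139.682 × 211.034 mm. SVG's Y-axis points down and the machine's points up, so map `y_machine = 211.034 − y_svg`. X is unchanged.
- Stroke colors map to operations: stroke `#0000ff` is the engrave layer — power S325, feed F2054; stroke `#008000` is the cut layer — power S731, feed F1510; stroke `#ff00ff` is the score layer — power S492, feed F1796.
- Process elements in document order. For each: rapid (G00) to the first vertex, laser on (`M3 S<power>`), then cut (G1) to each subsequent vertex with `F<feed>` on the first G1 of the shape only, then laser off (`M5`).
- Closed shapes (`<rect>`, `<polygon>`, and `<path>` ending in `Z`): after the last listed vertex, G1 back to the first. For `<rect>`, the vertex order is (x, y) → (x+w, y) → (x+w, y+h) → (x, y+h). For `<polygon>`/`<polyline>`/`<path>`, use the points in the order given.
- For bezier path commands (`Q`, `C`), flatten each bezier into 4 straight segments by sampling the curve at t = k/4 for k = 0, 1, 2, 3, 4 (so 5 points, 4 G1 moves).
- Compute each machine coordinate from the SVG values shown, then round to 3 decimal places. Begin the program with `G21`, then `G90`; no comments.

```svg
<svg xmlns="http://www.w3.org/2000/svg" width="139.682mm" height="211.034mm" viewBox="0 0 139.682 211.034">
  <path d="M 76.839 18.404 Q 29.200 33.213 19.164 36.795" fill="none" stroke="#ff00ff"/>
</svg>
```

1 u = 1 mm; y_m = 211.034 − y.

[1] `<path>` quadratic bezier, #ff00ff→score S492 F1796: (76.839,192.630) → (55.370,185.927) → (38.601,180.628) → (26.532,176.732) → (19.164,174.239)

G21
G90
G00 X76.839 Y192.630
M3 S492
G1 X55.370 Y185.927 F1796
G1 X38.601 Y180.628
G1 X26.532 Y176.732
G1 X19.164 Y174.239
M5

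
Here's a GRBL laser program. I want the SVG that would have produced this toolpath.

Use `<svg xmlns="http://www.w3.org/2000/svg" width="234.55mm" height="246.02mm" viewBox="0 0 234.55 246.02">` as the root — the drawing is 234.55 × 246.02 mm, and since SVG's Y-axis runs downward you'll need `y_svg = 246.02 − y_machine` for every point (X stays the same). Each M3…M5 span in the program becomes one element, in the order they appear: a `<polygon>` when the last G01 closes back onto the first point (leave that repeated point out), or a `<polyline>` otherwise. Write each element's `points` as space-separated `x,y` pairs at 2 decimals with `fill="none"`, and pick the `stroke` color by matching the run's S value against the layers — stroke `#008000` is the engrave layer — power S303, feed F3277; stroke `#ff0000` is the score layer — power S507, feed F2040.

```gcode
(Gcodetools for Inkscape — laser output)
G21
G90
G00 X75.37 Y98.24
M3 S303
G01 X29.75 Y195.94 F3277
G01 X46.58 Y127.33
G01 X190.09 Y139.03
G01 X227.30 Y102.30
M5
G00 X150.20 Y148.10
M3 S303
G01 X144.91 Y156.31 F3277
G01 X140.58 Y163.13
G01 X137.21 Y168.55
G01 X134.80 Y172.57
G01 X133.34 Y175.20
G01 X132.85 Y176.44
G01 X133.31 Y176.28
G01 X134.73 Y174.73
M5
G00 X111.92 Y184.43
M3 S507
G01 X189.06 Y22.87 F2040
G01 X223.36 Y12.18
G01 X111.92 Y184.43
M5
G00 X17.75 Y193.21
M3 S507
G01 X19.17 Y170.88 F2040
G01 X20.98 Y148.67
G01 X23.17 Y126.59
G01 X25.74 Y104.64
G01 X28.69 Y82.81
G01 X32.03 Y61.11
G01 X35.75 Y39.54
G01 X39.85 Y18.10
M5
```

Each laser-on run becomes one SVG element. Flip Y back into SVG space with y_svg = 246.02 − y_machine.

Run 1: S303 ⇒ engrave layer `#008000`. The run is open, so emit a `<polyline>` with points (Y-flipped): 75.37,147.78 29.75,50.08 46.58,118.69 190.09,106.99 227.30,143.72.

Run 2: the run's S303 means `#008000` (engrave). The run is open, so emit a `<polyline>` with points (Y-flipped): 150.20,97.92 144.91,89.71 140.58,82.89 137.21,77.47 134.80,73.45 133.34,70.82 132.85,69.58 133.31,69.74 134.73,71.29.

Run 3: power S507 maps to stroke `#ff0000` (score). The run returns to its start, so emit a `<polygon>` with points (Y-flipped): 111.92,61.59 189.06,223.15 223.36,233.84.

Run 4: the run's S507 means `#ff0000` (score). The run is open, so emit a `<polyline>` with points (Y-flipped): 17.75,52.81 19.17,75.14 20.98,97.35 23.17,119.43 25.74,141.38 28.69,163.21 32.03,184.91 35.75,206.48 39.85,227.92.

<svg xmlns="http://www.w3.org/2000/svg" width="234.55mm" height="246.02mm" viewBox="0 0 234.55 246.02">
  <polyline points="75.37,147.78 29.75,50.08 46.58,118.69 190.09,106.99 227.30,143.72" fill="none" stroke="#008000"/>
  <polyline points="150.20,97.92 144.91,89.71 140.58,82.89 137.21,77.47 134.80,73.45 133.34,70.82 132.85,69.58 133.31,69.74 134.73,71.29" fill="none" stroke="#008000"/>
  <polygon points="111.92,61.59 189.06,223.15 223.36,233.84" fill="none" stroke="#ff0000"/>
  <polyline points="17.75,52.81 19.17,75.14 20.98,97.35 23.17,119.43 25.74,141.38 28.69,163.21 32.03,184.91 35.75,206.48 39.85,227.92" fill="none" stroke="#ff0000"/>
</svg>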